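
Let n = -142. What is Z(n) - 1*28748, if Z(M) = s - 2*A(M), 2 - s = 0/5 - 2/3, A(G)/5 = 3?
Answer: -86326/3 ≈ -28775.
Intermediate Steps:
A(G) = 15 (A(G) = 5*3 = 15)
s = 8/3 (s = 2 - (0/5 - 2/3) = 2 - (0*(⅕) - 2*⅓) = 2 - (0 - ⅔) = 2 - 1*(-⅔) = 2 + ⅔ = 8/3 ≈ 2.6667)
Z(M) = -82/3 (Z(M) = 8/3 - 2*15 = 8/3 - 30 = -82/3)
Z(n) - 1*28748 = -82/3 - 1*28748 = -82/3 - 28748 = -86326/3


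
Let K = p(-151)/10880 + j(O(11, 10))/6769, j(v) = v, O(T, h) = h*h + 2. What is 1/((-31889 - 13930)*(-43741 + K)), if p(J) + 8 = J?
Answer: 73646720/147600462729994389 ≈ 4.9896e-10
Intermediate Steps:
p(J) = -8 + J
O(T, h) = 2 + h² (O(T, h) = h² + 2 = 2 + h²)
K = 33489/73646720 (K = (-8 - 151)/10880 + (2 + 10²)/6769 = -159*1/10880 + (2 + 100)*(1/6769) = -159/10880 + 102*(1/6769) = -159/10880 + 102/6769 = 33489/73646720 ≈ 0.00045472)
1/((-31889 - 13930)*(-43741 + K)) = 1/((-31889 - 13930)*(-43741 + 33489/73646720)) = 1/(-45819*(-3221381146031/73646720)) = 1/(147600462729994389/73646720) = 73646720/147600462729994389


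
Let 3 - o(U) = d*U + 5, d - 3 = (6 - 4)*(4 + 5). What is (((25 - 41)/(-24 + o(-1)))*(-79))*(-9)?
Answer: 11376/5 ≈ 2275.2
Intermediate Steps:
d = 21 (d = 3 + (6 - 4)*(4 + 5) = 3 + 2*9 = 3 + 18 = 21)
o(U) = -2 - 21*U (o(U) = 3 - (21*U + 5) = 3 - (5 + 21*U) = 3 + (-5 - 21*U) = -2 - 21*U)
(((25 - 41)/(-24 + o(-1)))*(-79))*(-9) = (((25 - 41)/(-24 + (-2 - 21*(-1))))*(-79))*(-9) = (-16/(-24 + (-2 + 21))*(-79))*(-9) = (-16/(-24 + 19)*(-79))*(-9) = (-16/(-5)*(-79))*(-9) = (-16*(-1/5)*(-79))*(-9) = ((16/5)*(-79))*(-9) = -1264/5*(-9) = 11376/5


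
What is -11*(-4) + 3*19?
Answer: 101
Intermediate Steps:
-11*(-4) + 3*19 = 44 + 57 = 101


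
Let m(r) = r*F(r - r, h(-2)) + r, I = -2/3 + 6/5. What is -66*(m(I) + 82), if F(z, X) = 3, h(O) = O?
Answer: -27764/5 ≈ -5552.8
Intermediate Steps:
I = 8/15 (I = -2*⅓ + 6*(⅕) = -⅔ + 6/5 = 8/15 ≈ 0.53333)
m(r) = 4*r (m(r) = r*3 + r = 3*r + r = 4*r)
-66*(m(I) + 82) = -66*(4*(8/15) + 82) = -66*(32/15 + 82) = -66*1262/15 = -27764/5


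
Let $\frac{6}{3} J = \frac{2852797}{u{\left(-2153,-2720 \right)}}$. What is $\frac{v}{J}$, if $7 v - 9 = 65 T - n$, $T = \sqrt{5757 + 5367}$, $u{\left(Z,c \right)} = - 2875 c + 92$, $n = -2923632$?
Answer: $\frac{6532326169992}{2852797} + \frac{871381680 \sqrt{309}}{2852797} \approx 2.2952 \cdot 10^{6}$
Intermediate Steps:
$u{\left(Z,c \right)} = 92 - 2875 c$
$T = 6 \sqrt{309}$ ($T = \sqrt{11124} = 6 \sqrt{309} \approx 105.47$)
$v = 417663 + \frac{390 \sqrt{309}}{7}$ ($v = \frac{9}{7} + \frac{65 \cdot 6 \sqrt{309} - -2923632}{7} = \frac{9}{7} + \frac{390 \sqrt{309} + 2923632}{7} = \frac{9}{7} + \frac{2923632 + 390 \sqrt{309}}{7} = \frac{9}{7} + \left(\frac{2923632}{7} + \frac{390 \sqrt{309}}{7}\right) = 417663 + \frac{390 \sqrt{309}}{7} \approx 4.1864 \cdot 10^{5}$)
$J = \frac{2852797}{15640184}$ ($J = \frac{2852797 \frac{1}{92 - -7820000}}{2} = \frac{2852797 \frac{1}{92 + 7820000}}{2} = \frac{2852797 \cdot \frac{1}{7820092}}{2} = \frac{1}{2} \cdot \frac{2852797}{7820092} = \frac{2852797}{15640184} \approx 0.1824$)
$\frac{v}{J} = \frac{417663 + \frac{390 \sqrt{309}}{7}}{\frac{2852797}{15640184}} = \left(417663 + \frac{390 \sqrt{309}}{7}\right) \frac{15640184}{2852797} = \frac{6532326169992}{2852797} + \frac{871381680 \sqrt{309}}{2852797}$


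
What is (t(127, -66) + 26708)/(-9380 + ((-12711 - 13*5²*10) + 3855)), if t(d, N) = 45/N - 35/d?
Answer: -24873159/20010628 ≈ -1.2430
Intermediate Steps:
t(d, N) = -35/d + 45/N
(t(127, -66) + 26708)/(-9380 + ((-12711 - 13*5²*10) + 3855)) = ((-35/127 + 45/(-66)) + 26708)/(-9380 + ((-12711 - 13*5²*10) + 3855)) = ((-35*1/127 + 45*(-1/66)) + 26708)/(-9380 + ((-12711 - 13*25*10) + 3855)) = ((-35/127 - 15/22) + 26708)/(-9380 + ((-12711 - 325*10) + 3855)) = (-2675/2794 + 26708)/(-9380 + ((-12711 - 3250) + 3855)) = 74619477/(2794*(-9380 + (-15961 + 3855))) = 74619477/(2794*(-9380 - 12106)) = (74619477/2794)/(-21486) = (74619477/2794)*(-1/21486) = -24873159/20010628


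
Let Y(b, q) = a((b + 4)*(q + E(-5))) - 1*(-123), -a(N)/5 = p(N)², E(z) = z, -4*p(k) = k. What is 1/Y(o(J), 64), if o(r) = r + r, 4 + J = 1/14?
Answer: -784/12591813 ≈ -6.2263e-5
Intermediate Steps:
p(k) = -k/4
J = -55/14 (J = -4 + 1/14 = -55/14 ≈ -3.9286)
a(N) = -5*N²/16
o(r) = 2*r
Y(b, q) = 123 - 5*(-5 + q)²*(4 + b)²/16 (Y(b, q) = -5*(b + 4)²*(q - 5)²/16 - 1*(-123) = -5*(-5 + q)²*(4 + b)²/16 + 123 = 123 - 5*(-5 + q)²*(4 + b)²/16)
1/Y(o(J), 64) = 1/(123 - 5*(-20 - 10*(-55)/14 + 4*64 + (2*(-55/14))*64)²/16) = 1/(123 - 5*(-20 - 5*(-55/7) + 256 - 55/7*64)²/16) = 1/(123 - 5*(-20 + 275/7 + 256 - 3520/7)²/16) = 1/(123 - 5*(-1593/7)²/16) = 1/(123 - 5/16*2537649/49) = 1/(123 - 12688245/784) = 1/(-12591813/784) = -784/12591813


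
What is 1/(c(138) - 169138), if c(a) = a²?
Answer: -1/150094 ≈ -6.6625e-6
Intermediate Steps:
1/(c(138) - 169138) = 1/(138² - 169138) = 1/(19044 - 169138) = 1/(-150094) = -1/150094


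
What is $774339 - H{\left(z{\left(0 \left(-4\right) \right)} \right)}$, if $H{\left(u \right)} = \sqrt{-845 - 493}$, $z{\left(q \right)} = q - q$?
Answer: $774339 - i \sqrt{1338} \approx 7.7434 \cdot 10^{5} - 36.579 i$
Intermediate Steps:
$z{\left(q \right)} = 0$
$H{\left(u \right)} = i \sqrt{1338}$ ($H{\left(u \right)} = \sqrt{-1338} = i \sqrt{1338}$)
$774339 - H{\left(z{\left(0 \left(-4\right) \right)} \right)} = 774339 - i \sqrt{1338}$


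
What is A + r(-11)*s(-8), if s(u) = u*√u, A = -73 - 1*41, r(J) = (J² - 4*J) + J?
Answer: -114 - 2464*I*√2 ≈ -114.0 - 3484.6*I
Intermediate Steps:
r(J) = J² - 3*J
A = -114 (A = -73 - 41 = -114)
s(u) = u^(3/2)
A + r(-11)*s(-8) = -114 + (-11*(-3 - 11))*(-8)^(3/2) = -114 + (-11*(-14))*(-16*I*√2) = -114 + 154*(-16*I*√2) = -114 - 2464*I*√2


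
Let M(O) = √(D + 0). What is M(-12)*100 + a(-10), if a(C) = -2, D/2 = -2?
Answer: -2 + 200*I ≈ -2.0 + 200.0*I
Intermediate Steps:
D = -4 (D = 2*(-2) = -4)
M(O) = 2*I (M(O) = √(-4 + 0) = √(-4) = 2*I)
M(-12)*100 + a(-10) = (2*I)*100 - 2 = 200*I - 2 = -2 + 200*I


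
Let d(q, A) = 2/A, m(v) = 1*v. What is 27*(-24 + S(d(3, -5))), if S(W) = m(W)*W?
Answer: -16092/25 ≈ -643.68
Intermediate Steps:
m(v) = v
S(W) = W² (S(W) = W*W = W²)
27*(-24 + S(d(3, -5))) = 27*(-24 + (2/(-5))²) = 27*(-24 + (2*(-⅕))²) = 27*(-24 + (-⅖)²) = 27*(-24 + 4/25) = 27*(-596/25) = -16092/25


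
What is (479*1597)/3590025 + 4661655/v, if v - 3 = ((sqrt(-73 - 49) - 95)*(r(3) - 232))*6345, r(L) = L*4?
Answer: 1761493032643720130588/7109552677771824515025 + 723022690500*I*sqrt(122)/1980362999637001 ≈ 0.24776 + 0.0040326*I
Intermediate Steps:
r(L) = 4*L
v = 132610503 - 1395900*I*sqrt(122) (v = 3 + ((sqrt(-73 - 49) - 95)*(4*3 - 232))*6345 = 3 + ((sqrt(-122) - 95)*(12 - 232))*6345 = 3 + ((I*sqrt(122) - 95)*(-220))*6345 = 3 + ((-95 + I*sqrt(122))*(-220))*6345 = 3 + (20900 - 220*I*sqrt(122))*6345 = 3 + (132610500 - 1395900*I*sqrt(122)) = 132610503 - 1395900*I*sqrt(122) ≈ 1.3261e+8 - 1.5418e+7*I)
(479*1597)/3590025 + 4661655/v = (479*1597)/3590025 + 4661655/(132610503 - 1395900*I*sqrt(122)) = 764963*(1/3590025) + 4661655/(132610503 - 1395900*I*sqrt(122)) = 764963/3590025 + 4661655/(132610503 - 1395900*I*sqrt(122))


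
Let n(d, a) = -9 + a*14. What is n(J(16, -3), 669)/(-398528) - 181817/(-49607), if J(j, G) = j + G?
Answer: 637123829/174953792 ≈ 3.6417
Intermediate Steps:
J(j, G) = G + j
n(d, a) = -9 + 14*a
n(J(16, -3), 669)/(-398528) - 181817/(-49607) = (-9 + 14*669)/(-398528) - 181817/(-49607) = (-9 + 9366)*(-1/398528) - 181817*(-1/49607) = 9357*(-1/398528) + 1609/439 = -9357/398528 + 1609/439 = 637123829/174953792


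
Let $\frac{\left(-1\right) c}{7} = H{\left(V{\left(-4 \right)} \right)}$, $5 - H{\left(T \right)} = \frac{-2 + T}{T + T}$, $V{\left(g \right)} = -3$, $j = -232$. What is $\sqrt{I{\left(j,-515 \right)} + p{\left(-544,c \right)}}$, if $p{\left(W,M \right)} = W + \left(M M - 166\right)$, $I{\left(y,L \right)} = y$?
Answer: $\frac{i \sqrt{3287}}{6} \approx 9.5554 i$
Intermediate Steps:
$H{\left(T \right)} = 5 - \frac{-2 + T}{2 T}$ ($H{\left(T \right)} = 5 - \frac{-2 + T}{T + T} = 5 - \frac{-2 + T}{2 T}$)
$c = - \frac{175}{6}$ ($c = - 7 \left(\frac{9}{2} + \frac{1}{-3}\right) = - 7 \left(\frac{9}{2} - \frac{1}{3}\right) = \left(-7\right) \frac{25}{6} = - \frac{175}{6} \approx -29.167$)
$p{\left(W,M \right)} = -166 + W + M^{2}$ ($p{\left(W,M \right)} = W + \left(M^{2} - 166\right) = W + \left(-166 + M^{2}\right) = -166 + W + M^{2}$)
$\sqrt{I{\left(j,-515 \right)} + p{\left(-544,c \right)}} = \sqrt{-232 - \left(710 - \frac{30625}{36}\right)} = \sqrt{-232 - - \frac{5065}{36}} = \sqrt{-232 + \frac{5065}{36}} = \sqrt{- \frac{3287}{36}} = \frac{i \sqrt{3287}}{6}$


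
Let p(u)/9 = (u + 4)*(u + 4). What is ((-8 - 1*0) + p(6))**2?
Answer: 795664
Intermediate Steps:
p(u) = 9*(4 + u)**2 (p(u) = 9*((u + 4)*(u + 4)) = 9*((4 + u)*(4 + u)) = 9*(4 + u)**2)
((-8 - 1*0) + p(6))**2 = ((-8 - 1*0) + 9*(4 + 6)**2)**2 = ((-8 + 0) + 9*10**2)**2 = (-8 + 9*100)**2 = (-8 + 900)**2 = 892**2 = 795664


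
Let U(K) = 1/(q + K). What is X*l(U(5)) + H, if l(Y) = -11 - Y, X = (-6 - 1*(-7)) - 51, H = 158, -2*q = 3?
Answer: 5056/7 ≈ 722.29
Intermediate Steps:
q = -3/2 (q = -1/2*3 = -3/2 ≈ -1.5000)
U(K) = 1/(-3/2 + K)
X = -50 (X = (-6 + 7) - 51 = 1 - 51 = -50)
X*l(U(5)) + H = -50*(-11 - 2/(-3 + 2*5)) + 158 = -50*(-11 - 2/(-3 + 10)) + 158 = -50*(-11 - 2/7) + 158 = -50*(-79/7) + 158 = 3950/7 + 158 = 5056/7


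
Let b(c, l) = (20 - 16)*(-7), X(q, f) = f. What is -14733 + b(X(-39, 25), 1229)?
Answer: -14761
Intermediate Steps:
b(c, l) = -28 (b(c, l) = 4*(-7) = -28)
-14733 + b(X(-39, 25), 1229) = -14733 - 28 = -14761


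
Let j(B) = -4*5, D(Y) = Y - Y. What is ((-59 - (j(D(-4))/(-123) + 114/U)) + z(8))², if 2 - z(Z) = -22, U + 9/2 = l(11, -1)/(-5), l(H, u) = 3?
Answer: 717436225/4372281 ≈ 164.09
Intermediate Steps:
U = -51/10 (U = -9/2 + 3/(-5) = -9/2 + 3*(-⅕) = -9/2 - ⅗ = -51/10 ≈ -5.1000)
z(Z) = 24 (z(Z) = 2 - 1*(-22) = 2 + 22 = 24)
D(Y) = 0
j(B) = -20
((-59 - (j(D(-4))/(-123) + 114/U)) + z(8))² = ((-59 - (-20/(-123) + 114/(-51/10))) + 24)² = ((-59 - (-20*(-1/123) + 114*(-10/51))) + 24)² = ((-59 - (20/123 - 380/17)) + 24)² = ((-59 - 1*(-46400/2091)) + 24)² = ((-59 + 46400/2091) + 24)² = (-76969/2091 + 24)² = (-26785/2091)² = 717436225/4372281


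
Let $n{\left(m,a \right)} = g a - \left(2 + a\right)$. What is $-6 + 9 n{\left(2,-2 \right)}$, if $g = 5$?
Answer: $-96$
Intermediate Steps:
$n{\left(m,a \right)} = -2 + 4 a$ ($n{\left(m,a \right)} = 5 a - \left(2 + a\right) = -2 + 4 a$)
$-6 + 9 n{\left(2,-2 \right)} = -6 + 9 \left(-2 + 4 \left(-2\right)\right) = -6 + 9 \left(-2 - 8\right) = -6 + 9 \left(-10\right) = -6 - 90 = -96$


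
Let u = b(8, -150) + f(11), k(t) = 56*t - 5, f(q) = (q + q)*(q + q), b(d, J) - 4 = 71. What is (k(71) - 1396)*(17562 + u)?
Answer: 46661575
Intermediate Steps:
b(d, J) = 75 (b(d, J) = 4 + 71 = 75)
f(q) = 4*q² (f(q) = (2*q)*(2*q) = 4*q²)
k(t) = -5 + 56*t
u = 559 (u = 75 + 4*11² = 75 + 4*121 = 75 + 484 = 559)
(k(71) - 1396)*(17562 + u) = ((-5 + 56*71) - 1396)*(17562 + 559) = ((-5 + 3976) - 1396)*18121 = (3971 - 1396)*18121 = 2575*18121 = 46661575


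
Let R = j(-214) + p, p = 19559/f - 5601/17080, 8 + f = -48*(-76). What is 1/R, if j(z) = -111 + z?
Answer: -111020/35521357 ≈ -0.0031254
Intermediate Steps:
f = 3640 (f = -8 - 48*(-76) = -8 + 3648 = 3640)
p = 560143/111020 (p = 19559/3640 - 5601/17080 = 560143/111020 ≈ 5.0454)
R = -35521357/111020 (R = (-111 - 214) + 560143/111020 = -325 + 560143/111020 = -35521357/111020 ≈ -319.95)
1/R = 1/(-35521357/111020) = -111020/35521357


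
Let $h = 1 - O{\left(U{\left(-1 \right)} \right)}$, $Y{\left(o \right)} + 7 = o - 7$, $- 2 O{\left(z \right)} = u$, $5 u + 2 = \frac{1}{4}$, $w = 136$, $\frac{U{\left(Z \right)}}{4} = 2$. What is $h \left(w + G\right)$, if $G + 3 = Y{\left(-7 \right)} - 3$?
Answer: $\frac{3597}{40} \approx 89.925$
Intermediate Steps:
$U{\left(Z \right)} = 8$ ($U{\left(Z \right)} = 4 \cdot 2 = 8$)
$u = - \frac{7}{20}$ ($u = - \frac{2}{5} + \frac{1}{5 \cdot 4} = - \frac{2}{5} + \frac{1}{5} \cdot \frac{1}{4} = - \frac{2}{5} + \frac{1}{20} = - \frac{7}{20} \approx -0.35$)
$O{\left(z \right)} = \frac{7}{40}$ ($O{\left(z \right)} = \left(- \frac{1}{2}\right) \left(- \frac{7}{20}\right) = \frac{7}{40}$)
$Y{\left(o \right)} = -14 + o$ ($Y{\left(o \right)} = -7 + \left(o - 7\right) = -7 + \left(-7 + o\right) = -14 + o$)
$h = \frac{33}{40}$ ($h = 1 - \frac{7}{40} = \frac{33}{40} \approx 0.825$)
$G = -27$ ($G = -3 - 24 = -27$)
$h \left(w + G\right) = \frac{33 \left(136 - 27\right)}{40} = \frac{33}{40} \cdot 109 = \frac{3597}{40}$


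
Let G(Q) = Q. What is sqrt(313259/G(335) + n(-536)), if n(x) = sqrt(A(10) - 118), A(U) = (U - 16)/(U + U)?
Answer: sqrt(419767060 + 583570*I*sqrt(70))/670 ≈ 30.58 + 0.17784*I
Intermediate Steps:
A(U) = (-16 + U)/(2*U) (A(U) = (-16 + U)/((2*U)) = (-16 + U)*(1/(2*U)) = (-16 + U)/(2*U))
n(x) = 13*I*sqrt(70)/10 (n(x) = sqrt((1/2)*(-16 + 10)/10 - 118) = sqrt((1/2)*(1/10)*(-6) - 118) = sqrt(-3/10 - 118) = sqrt(-1183/10) = 13*I*sqrt(70)/10)
sqrt(313259/G(335) + n(-536)) = sqrt(313259/335 + 13*I*sqrt(70)/10)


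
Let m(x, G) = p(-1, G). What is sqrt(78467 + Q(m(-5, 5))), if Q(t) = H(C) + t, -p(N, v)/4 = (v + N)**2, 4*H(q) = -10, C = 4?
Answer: sqrt(313602)/2 ≈ 280.00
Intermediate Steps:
H(q) = -5/2 (H(q) = (1/4)*(-10) = -5/2)
p(N, v) = -4*(N + v)**2 (p(N, v) = -4*(v + N)**2 = -4*(N + v)**2)
m(x, G) = -4*(-1 + G)**2
Q(t) = -5/2 + t
sqrt(78467 + Q(m(-5, 5))) = sqrt(78467 + (-5/2 - 4*(-1 + 5)**2)) = sqrt(78467 + (-5/2 - 4*4**2)) = sqrt(78467 + (-5/2 - 4*16)) = sqrt(78467 + (-5/2 - 64)) = sqrt(78467 - 133/2) = sqrt(156801/2) = sqrt(313602)/2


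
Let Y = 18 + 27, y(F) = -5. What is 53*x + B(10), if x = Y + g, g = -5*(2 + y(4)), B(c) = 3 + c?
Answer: 3193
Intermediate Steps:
g = 15 (g = -5*(2 - 5) = -5*(-3) = 15)
Y = 45
x = 60 (x = 45 + 15 = 60)
53*x + B(10) = 53*60 + (3 + 10) = 3180 + 13 = 3193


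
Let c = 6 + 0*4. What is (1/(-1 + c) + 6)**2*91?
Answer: 87451/25 ≈ 3498.0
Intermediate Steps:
c = 6 (c = 6 + 0 = 6)
(1/(-1 + c) + 6)**2*91 = (1/(-1 + 6) + 6)**2*91 = (1/5 + 6)**2*91 = (31/5)**2*91 = (961/25)*91 = 87451/25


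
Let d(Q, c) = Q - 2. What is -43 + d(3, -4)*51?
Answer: 8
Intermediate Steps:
d(Q, c) = -2 + Q
-43 + d(3, -4)*51 = -43 + (-2 + 3)*51 = -43 + 1*51 = -43 + 51 = 8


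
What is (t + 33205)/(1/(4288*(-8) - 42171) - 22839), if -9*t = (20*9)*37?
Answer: -2482760875/1746612526 ≈ -1.4215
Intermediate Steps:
t = -740 (t = -20*9*37/9 = -20*37 = -⅑*6660 = -740)
(t + 33205)/(1/(4288*(-8) - 42171) - 22839) = (-740 + 33205)/(1/(4288*(-8) - 42171) - 22839) = 32465/(1/(-34304 - 42171) - 22839) = 32465/(1/(-76475) - 22839) = 32465/(-1/76475 - 22839) = 32465/(-1746612526/76475) = 32465*(-76475/1746612526) = -2482760875/1746612526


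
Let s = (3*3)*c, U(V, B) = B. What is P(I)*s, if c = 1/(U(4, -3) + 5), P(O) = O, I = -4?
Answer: -18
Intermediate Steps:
c = 1/2 (c = 1/(-3 + 5) = 1/2 ≈ 0.50000)
s = 9/2 (s = (3*3)*(1/2) = 9*(1/2) = 9/2 ≈ 4.5000)
P(I)*s = -4*9/2 = -18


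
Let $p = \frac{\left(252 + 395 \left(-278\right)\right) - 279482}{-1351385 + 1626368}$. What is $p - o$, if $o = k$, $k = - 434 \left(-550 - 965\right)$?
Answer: $- \frac{60268153790}{91661} \approx -6.5751 \cdot 10^{5}$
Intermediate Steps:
$k = 657510$ ($k = \left(-434\right) \left(-1515\right) = 657510$)
$p = - \frac{129680}{91661}$ ($p = \frac{\left(252 - 109810\right) - 279482}{274983} = \left(-109558 - 279482\right) \frac{1}{274983} = \left(-389040\right) \frac{1}{274983} = - \frac{129680}{91661} \approx -1.4148$)
$o = 657510$
$p - o = - \frac{129680}{91661} - 657510 = - \frac{60268153790}{91661}$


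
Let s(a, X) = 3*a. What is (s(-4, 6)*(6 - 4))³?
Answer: -13824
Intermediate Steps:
(s(-4, 6)*(6 - 4))³ = ((3*(-4))*(6 - 4))³ = (-12*2)³ = (-24)³ = -13824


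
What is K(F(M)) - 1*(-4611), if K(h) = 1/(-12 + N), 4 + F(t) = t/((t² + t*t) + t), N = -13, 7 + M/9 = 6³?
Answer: 115274/25 ≈ 4611.0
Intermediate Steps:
M = 1881 (M = -63 + 9*6³ = -63 + 9*216 = -63 + 1944 = 1881)
F(t) = -4 + t/(t + 2*t²) (F(t) = -4 + t/((t² + t*t) + t) = -4 + t/((t² + t²) + t) = -4 + t/(2*t² + t) = -4 + t/(t + 2*t²))
K(h) = -1/25 (K(h) = 1/(-12 - 13) = 1/(-25) = -1/25)
K(F(M)) - 1*(-4611) = -1/25 - 1*(-4611) = -1/25 + 4611 = 115274/25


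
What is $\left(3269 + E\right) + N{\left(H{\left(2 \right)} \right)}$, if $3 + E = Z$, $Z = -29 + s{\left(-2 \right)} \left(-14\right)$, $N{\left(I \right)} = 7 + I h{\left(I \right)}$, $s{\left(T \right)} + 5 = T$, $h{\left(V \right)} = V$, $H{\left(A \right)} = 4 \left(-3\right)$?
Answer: $3486$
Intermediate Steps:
$H{\left(A \right)} = -12$
$s{\left(T \right)} = -5 + T$
$N{\left(I \right)} = 7 + I^{2}$ ($N{\left(I \right)} = 7 + I I = 7 + I^{2}$)
$Z = 69$ ($Z = -29 + \left(-5 - 2\right) \left(-14\right) = -29 - -98 = -29 + 98 = 69$)
$E = 66$ ($E = -3 + 69 = 66$)
$\left(3269 + E\right) + N{\left(H{\left(2 \right)} \right)} = \left(3269 + 66\right) + \left(7 + \left(-12\right)^{2}\right) = 3335 + \left(7 + 144\right) = 3335 + 151 = 3486$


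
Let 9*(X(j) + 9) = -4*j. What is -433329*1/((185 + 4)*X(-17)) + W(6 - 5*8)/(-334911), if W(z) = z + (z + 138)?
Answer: 3721195631/2344377 ≈ 1587.3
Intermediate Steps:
X(j) = -9 - 4*j/9 (X(j) = -9 + (-4*j)/9 = -9 - 4*j/9)
W(z) = 138 + 2*z (W(z) = z + (138 + z) = 138 + 2*z)
-433329*1/((185 + 4)*X(-17)) + W(6 - 5*8)/(-334911) = -433329*1/((-9 - 4/9*(-17))*(185 + 4)) + (138 + 2*(6 - 5*8))/(-334911) = -433329*1/(189*(-9 + 68/9)) + (138 + 2*(6 - 40))*(-1/334911) = -433329/((-13/9*189)) + (138 + 2*(-34))*(-1/334911) = -433329/(-273) + (138 - 68)*(-1/334911) = -433329*(-1/273) + 70*(-1/334911) = 11111/7 - 70/334911 = 3721195631/2344377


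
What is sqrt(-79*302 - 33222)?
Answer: 2*I*sqrt(14270) ≈ 238.91*I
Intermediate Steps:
sqrt(-79*302 - 33222) = sqrt(-23858 - 33222) = sqrt(-57080) = 2*I*sqrt(14270)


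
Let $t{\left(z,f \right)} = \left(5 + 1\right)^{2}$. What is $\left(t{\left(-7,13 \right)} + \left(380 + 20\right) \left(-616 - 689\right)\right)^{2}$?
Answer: $272446417296$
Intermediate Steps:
$t{\left(z,f \right)} = 36$ ($t{\left(z,f \right)} = 6^{2} = 36$)
$\left(t{\left(-7,13 \right)} + \left(380 + 20\right) \left(-616 - 689\right)\right)^{2} = \left(36 + \left(380 + 20\right) \left(-616 - 689\right)\right)^{2} = \left(36 + 400 \left(-1305\right)\right)^{2} = \left(36 - 522000\right)^{2} = \left(-521964\right)^{2} = 272446417296$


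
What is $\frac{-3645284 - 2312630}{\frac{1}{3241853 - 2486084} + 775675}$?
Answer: $- \frac{2251403352933}{293115559538} \approx -7.6809$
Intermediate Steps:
$\frac{-3645284 - 2312630}{\frac{1}{3241853 - 2486084} + 775675} = - \frac{5957914}{\frac{1}{755769} + 775675} = - \frac{5957914}{\frac{586231119076}{755769}} = \left(-5957914\right) \frac{755769}{586231119076} = - \frac{2251403352933}{293115559538}$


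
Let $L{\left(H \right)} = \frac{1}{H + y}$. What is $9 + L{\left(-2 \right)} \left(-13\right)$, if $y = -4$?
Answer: $\frac{67}{6} \approx 11.167$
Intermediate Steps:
$L{\left(H \right)} = \frac{1}{-4 + H}$ ($L{\left(H \right)} = \frac{1}{H - 4} = \frac{1}{-4 + H}$)
$9 + L{\left(-2 \right)} \left(-13\right) = 9 + \frac{1}{-4 - 2} \left(-13\right) = 9 + \frac{1}{-6} \left(-13\right) = 9 - - \frac{13}{6} = 9 + \frac{13}{6} = \frac{67}{6}$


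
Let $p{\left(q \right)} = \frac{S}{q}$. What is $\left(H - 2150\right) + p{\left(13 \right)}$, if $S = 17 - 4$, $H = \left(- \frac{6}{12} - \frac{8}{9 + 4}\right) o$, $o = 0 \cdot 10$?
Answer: $-2149$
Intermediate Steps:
$o = 0$
$H = 0$ ($H = \left(- \frac{6}{12} - \frac{8}{9 + 4}\right) 0 = \left(\left(-6\right) \frac{1}{12} - \frac{8}{13}\right) 0 = \left(- \frac{1}{2} - \frac{8}{13}\right) 0 = \left(- \frac{29}{26}\right) 0 = 0$)
$S = 13$ ($S = 17 - 4 = 13$)
$p{\left(q \right)} = \frac{13}{q}$
$\left(H - 2150\right) + p{\left(13 \right)} = \left(0 - 2150\right) + \frac{13}{13} = -2150 + 13 \cdot \frac{1}{13} = -2150 + 1 = -2149$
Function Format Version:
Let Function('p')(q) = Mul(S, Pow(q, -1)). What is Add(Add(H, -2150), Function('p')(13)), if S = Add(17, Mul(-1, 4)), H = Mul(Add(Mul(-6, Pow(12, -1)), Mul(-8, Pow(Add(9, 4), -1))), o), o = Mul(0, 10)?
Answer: -2149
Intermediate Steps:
o = 0
H = 0 (H = Mul(Add(Mul(-6, Pow(12, -1)), Mul(-8, Pow(Add(9, 4), -1))), 0) = Mul(Add(Mul(-6, Rational(1, 12)), Mul(-8, Pow(13, -1))), 0) = Mul(Add(Rational(-1, 2), Mul(-8, Rational(1, 13))), 0) = Mul(Add(Rational(-1, 2), Rational(-8, 13)), 0) = Mul(Rational(-29, 26), 0) = 0)
S = 13 (S = Add(17, -4) = 13)
Function('p')(q) = Mul(13, Pow(q, -1))
Add(Add(H, -2150), Function('p')(13)) = Add(Add(0, -2150), Mul(13, Pow(13, -1))) = Add(-2150, Mul(13, Rational(1, 13))) = Add(-2150, 1) = -2149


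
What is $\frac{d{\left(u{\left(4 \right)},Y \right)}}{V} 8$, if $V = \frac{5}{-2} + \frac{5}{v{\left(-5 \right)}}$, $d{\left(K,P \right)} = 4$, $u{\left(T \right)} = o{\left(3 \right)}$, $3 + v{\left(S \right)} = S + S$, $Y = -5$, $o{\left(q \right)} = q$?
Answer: $- \frac{832}{75} \approx -11.093$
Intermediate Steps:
$v{\left(S \right)} = -3 + 2 S$ ($v{\left(S \right)} = -3 + \left(S + S\right) = -3 + 2 S$)
$u{\left(T \right)} = 3$
$V = - \frac{75}{26}$ ($V = \frac{5}{-2} + \frac{5}{-3 + 2 \left(-5\right)} = 5 \left(- \frac{1}{2}\right) + \frac{5}{-3 - 10} = - \frac{5}{2} + \frac{5}{-13} = - \frac{5}{2} + 5 \left(- \frac{1}{13}\right) = - \frac{5}{2} - \frac{5}{13} = - \frac{75}{26} \approx -2.8846$)
$\frac{d{\left(u{\left(4 \right)},Y \right)}}{V} 8 = \frac{4}{- \frac{75}{26}} \cdot 8 = 4 \left(- \frac{26}{75}\right) 8 = \left(- \frac{104}{75}\right) 8 = - \frac{832}{75}$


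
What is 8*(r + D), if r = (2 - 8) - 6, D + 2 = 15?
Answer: 8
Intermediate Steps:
D = 13 (D = -2 + 15 = 13)
r = -12 (r = -6 - 6 = -12)
8*(r + D) = 8*(-12 + 13) = 8*1 = 8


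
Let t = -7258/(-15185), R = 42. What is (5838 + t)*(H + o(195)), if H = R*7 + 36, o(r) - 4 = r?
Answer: 46899705352/15185 ≈ 3.0886e+6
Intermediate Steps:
o(r) = 4 + r
t = 7258/15185 (t = -7258*(-1/15185) = 7258/15185 ≈ 0.47797)
H = 330 (H = 42*7 + 36 = 294 + 36 = 330)
(5838 + t)*(H + o(195)) = (5838 + 7258/15185)*(330 + (4 + 195)) = 88657288*(330 + 199)/15185 = (88657288/15185)*529 = 46899705352/15185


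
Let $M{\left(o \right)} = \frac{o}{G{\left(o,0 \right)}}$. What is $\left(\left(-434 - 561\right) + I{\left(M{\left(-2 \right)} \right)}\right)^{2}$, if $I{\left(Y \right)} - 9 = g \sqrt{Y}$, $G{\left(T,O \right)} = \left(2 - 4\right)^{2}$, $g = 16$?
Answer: $972068 - 15776 i \sqrt{2} \approx 9.7207 \cdot 10^{5} - 22311.0 i$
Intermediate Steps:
$G{\left(T,O \right)} = 4$ ($G{\left(T,O \right)} = \left(-2\right)^{2} = 4$)
$M{\left(o \right)} = \frac{o}{4}$
$I{\left(Y \right)} = 9 + 16 \sqrt{Y}$
$\left(\left(-434 - 561\right) + I{\left(M{\left(-2 \right)} \right)}\right)^{2} = \left(\left(-434 - 561\right) + \left(9 + 16 \sqrt{\frac{1}{4} \left(-2\right)}\right)\right)^{2} = \left(-995 + \left(9 + 16 \sqrt{- \frac{1}{2}}\right)\right)^{2} = \left(-995 + \left(9 + 16 \frac{i \sqrt{2}}{2}\right)\right)^{2} = \left(-995 + \left(9 + 8 i \sqrt{2}\right)\right)^{2} = \left(-986 + 8 i \sqrt{2}\right)^{2}$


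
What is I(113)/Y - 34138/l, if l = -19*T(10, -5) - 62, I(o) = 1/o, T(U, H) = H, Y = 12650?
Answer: -4436233097/4288350 ≈ -1034.5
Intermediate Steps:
l = 33 (l = -19*(-5) - 62 = 95 - 62 = 33)
I(113)/Y - 34138/l = 1/(113*12650) - 34138/33 = (1/113)*(1/12650) - 34138*1/33 = 1/1429450 - 34138/33 = -4436233097/4288350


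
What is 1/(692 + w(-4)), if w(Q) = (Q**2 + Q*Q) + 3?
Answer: 1/727 ≈ 0.0013755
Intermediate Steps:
w(Q) = 3 + 2*Q**2 (w(Q) = (Q**2 + Q**2) + 3 = 2*Q**2 + 3 = 3 + 2*Q**2)
1/(692 + w(-4)) = 1/(692 + (3 + 2*(-4)**2)) = 1/(692 + (3 + 2*16)) = 1/(692 + (3 + 32)) = 1/(692 + 35) = 1/727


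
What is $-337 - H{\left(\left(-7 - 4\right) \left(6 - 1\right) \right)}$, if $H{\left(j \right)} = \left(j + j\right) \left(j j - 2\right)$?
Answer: $332193$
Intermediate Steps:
$H{\left(j \right)} = 2 j \left(-2 + j^{2}\right)$ ($H{\left(j \right)} = 2 j \left(j^{2} - 2\right) = 2 j \left(-2 + j^{2}\right)$)
$-337 - H{\left(\left(-7 - 4\right) \left(6 - 1\right) \right)} = -337 - 2 \left(-7 - 4\right) \left(6 - 1\right) \left(-2 + \left(\left(-7 - 4\right) \left(6 - 1\right)\right)^{2}\right) = -337 - 2 \left(\left(-11\right) 5\right) \left(-2 + \left(\left(-11\right) 5\right)^{2}\right) = -337 - 2 \left(-55\right) \left(-2 + \left(-55\right)^{2}\right) = -337 - 2 \left(-55\right) \left(-2 + 3025\right) = -337 - 2 \left(-55\right) 3023 = -337 - -332530 = -337 + 332530 = 332193$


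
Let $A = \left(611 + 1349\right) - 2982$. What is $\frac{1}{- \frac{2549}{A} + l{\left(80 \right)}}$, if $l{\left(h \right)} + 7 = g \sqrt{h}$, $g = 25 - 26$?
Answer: $\frac{941262}{12470539} - \frac{4177936 \sqrt{5}}{62352695} \approx -0.074349$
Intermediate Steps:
$g = -1$
$A = -1022$ ($A = 1960 - 2982 = -1022$)
$l{\left(h \right)} = -7 - \sqrt{h}$
$\frac{1}{- \frac{2549}{A} + l{\left(80 \right)}} = \frac{1}{- \frac{2549}{-1022} - \left(7 + \sqrt{80}\right)} = \frac{1}{\left(-2549\right) \left(- \frac{1}{1022}\right) - \left(7 + 4 \sqrt{5}\right)} = \frac{1}{\frac{2549}{1022} - \left(7 + 4 \sqrt{5}\right)} = \frac{1}{- \frac{4605}{1022} - 4 \sqrt{5}}$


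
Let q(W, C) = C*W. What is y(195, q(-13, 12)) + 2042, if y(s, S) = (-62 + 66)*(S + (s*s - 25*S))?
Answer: 169118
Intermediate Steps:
y(s, S) = -96*S + 4*s² (y(s, S) = 4*(S + (s² - 25*S)) = 4*(s² - 24*S) = -96*S + 4*s²)
y(195, q(-13, 12)) + 2042 = (-1152*(-13) + 4*195²) + 2042 = (-96*(-156) + 4*38025) + 2042 = (14976 + 152100) + 2042 = 167076 + 2042 = 169118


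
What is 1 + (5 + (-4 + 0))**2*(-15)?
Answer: -14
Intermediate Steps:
1 + (5 + (-4 + 0))**2*(-15) = 1 + (5 - 4)**2*(-15) = 1 + 1**2*(-15) = 1 + 1*(-15) = 1 - 15 = -14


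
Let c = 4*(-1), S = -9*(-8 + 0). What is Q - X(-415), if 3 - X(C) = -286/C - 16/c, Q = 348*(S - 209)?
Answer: -19784839/415 ≈ -47674.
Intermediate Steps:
S = 72 (S = -9*(-8) = 72)
c = -4
Q = -47676 (Q = 348*(72 - 209) = 348*(-137) = -47676)
X(C) = -1 + 286/C (X(C) = 3 - (-286/C - 16/(-4)) = 3 - (-286/C - 16*(-1/4)) = 3 - (-286/C + 4) = 3 - (4 - 286/C) = 3 + (-4 + 286/C) = -1 + 286/C)
Q - X(-415) = -47676 - (286 - 1*(-415))/(-415) = -47676 - (-1)*(286 + 415)/415 = -47676 - (-1)*701/415 = -47676 - 1*(-701/415) = -47676 + 701/415 = -19784839/415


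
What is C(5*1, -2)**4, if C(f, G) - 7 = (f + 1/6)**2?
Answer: 2164926734161/1679616 ≈ 1.2889e+6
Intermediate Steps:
C(f, G) = 7 + (1/6 + f)**2 (C(f, G) = 7 + (f + 1/6)**2 = 7 + (1/6 + f)**2)
C(5*1, -2)**4 = (7 + (1 + 6*(5*1))**2/36)**4 = (7 + (1 + 6*5)**2/36)**4 = (7 + (1 + 30)**2/36)**4 = (7 + (1/36)*31**2)**4 = (7 + (1/36)*961)**4 = (7 + 961/36)**4 = (1213/36)**4 = 2164926734161/1679616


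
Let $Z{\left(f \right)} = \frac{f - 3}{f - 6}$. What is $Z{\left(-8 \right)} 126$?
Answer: $99$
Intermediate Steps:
$Z{\left(f \right)} = \frac{-3 + f}{-6 + f}$
$Z{\left(-8 \right)} 126 = \frac{-3 - 8}{-6 - 8} \cdot 126 = \frac{1}{-14} \left(-11\right) 126 = \left(- \frac{1}{14}\right) \left(-11\right) 126 = \frac{11}{14} \cdot 126 = 99$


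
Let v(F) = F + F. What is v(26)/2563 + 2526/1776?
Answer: 1094415/758648 ≈ 1.4426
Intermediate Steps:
v(F) = 2*F
v(26)/2563 + 2526/1776 = (2*26)/2563 + 2526/1776 = 52*(1/2563) + 2526*(1/1776) = 52/2563 + 421/296 = 1094415/758648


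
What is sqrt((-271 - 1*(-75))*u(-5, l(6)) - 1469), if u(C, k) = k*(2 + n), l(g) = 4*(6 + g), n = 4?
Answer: I*sqrt(57917) ≈ 240.66*I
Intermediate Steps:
l(g) = 24 + 4*g
u(C, k) = 6*k (u(C, k) = k*(2 + 4) = k*6 = 6*k)
sqrt((-271 - 1*(-75))*u(-5, l(6)) - 1469) = sqrt((-271 - 1*(-75))*(6*(24 + 4*6)) - 1469) = sqrt((-271 + 75)*(6*(24 + 24)) - 1469) = sqrt(-1176*48 - 1469) = sqrt(-196*288 - 1469) = sqrt(-56448 - 1469) = sqrt(-57917) = I*sqrt(57917)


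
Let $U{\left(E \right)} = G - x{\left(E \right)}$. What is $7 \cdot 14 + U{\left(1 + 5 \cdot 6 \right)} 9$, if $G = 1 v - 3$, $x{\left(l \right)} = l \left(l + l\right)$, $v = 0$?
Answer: $-17227$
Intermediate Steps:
$x{\left(l \right)} = 2 l^{2}$ ($x{\left(l \right)} = l 2 l = 2 l^{2}$)
$G = -3$ ($G = 1 \cdot 0 - 3 = 0 - 3 = -3$)
$U{\left(E \right)} = -3 - 2 E^{2}$
$7 \cdot 14 + U{\left(1 + 5 \cdot 6 \right)} 9 = 7 \cdot 14 + \left(-3 - 2 \left(1 + 5 \cdot 6\right)^{2}\right) 9 = 98 + \left(-3 - 2 \left(1 + 30\right)^{2}\right) 9 = 98 + \left(-3 - 2 \cdot 31^{2}\right) 9 = 98 + \left(-3 - 1922\right) 9 = 98 - 17325 = -17227$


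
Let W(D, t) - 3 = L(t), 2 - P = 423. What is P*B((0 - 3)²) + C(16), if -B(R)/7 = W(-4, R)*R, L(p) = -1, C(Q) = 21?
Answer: 53067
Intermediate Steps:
P = -421 (P = 2 - 1*423 = 2 - 423 = -421)
W(D, t) = 2 (W(D, t) = 3 - 1 = 2)
B(R) = -14*R
P*B((0 - 3)²) + C(16) = -(-5894)*(0 - 3)² + 21 = -(-5894)*(-3)² + 21 = -(-5894)*9 + 21 = -421*(-126) + 21 = 53046 + 21 = 53067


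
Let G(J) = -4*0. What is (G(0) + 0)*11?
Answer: 0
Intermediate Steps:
G(J) = 0
(G(0) + 0)*11 = (0 + 0)*11 = 0*11 = 0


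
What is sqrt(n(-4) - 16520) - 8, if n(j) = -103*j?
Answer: -8 + 2*I*sqrt(4027) ≈ -8.0 + 126.92*I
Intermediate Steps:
sqrt(n(-4) - 16520) - 8 = sqrt(-103*(-4) - 16520) - 8 = sqrt(412 - 16520) - 8 = sqrt(-16108) - 8 = 2*I*sqrt(4027) - 8 = -8 + 2*I*sqrt(4027)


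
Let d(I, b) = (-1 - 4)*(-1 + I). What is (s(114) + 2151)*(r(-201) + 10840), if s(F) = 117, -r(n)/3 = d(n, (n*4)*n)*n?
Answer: 1405865160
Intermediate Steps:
d(I, b) = 5 - 5*I (d(I, b) = -5*(-1 + I) = 5 - 5*I)
r(n) = -3*n*(5 - 5*n) (r(n) = -3*(5 - 5*n)*n = -3*n*(5 - 5*n))
(s(114) + 2151)*(r(-201) + 10840) = (117 + 2151)*(15*(-201)*(-1 - 201) + 10840) = 2268*(15*(-201)*(-202) + 10840) = 2268*(609030 + 10840) = 2268*619870 = 1405865160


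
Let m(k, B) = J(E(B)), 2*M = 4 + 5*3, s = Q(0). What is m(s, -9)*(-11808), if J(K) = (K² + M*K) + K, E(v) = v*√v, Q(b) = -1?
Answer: 8608032 + 3347568*I ≈ 8.608e+6 + 3.3476e+6*I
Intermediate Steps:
s = -1
E(v) = v^(3/2)
M = 19/2 (M = (4 + 5*3)/2 = (4 + 15)/2 = (½)*19 = 19/2 ≈ 9.5000)
J(K) = K² + 21*K/2 (J(K) = (K² + 19*K/2) + K = K² + 21*K/2)
m(k, B) = B^(3/2)*(21 + 2*B^(3/2))/2
m(s, -9)*(-11808) = ((-9)³ + 21*(-9)^(3/2)/2)*(-11808) = (-729 + 21*(-27*I)/2)*(-11808) = (-729 - 567*I/2)*(-11808) = 8608032 + 3347568*I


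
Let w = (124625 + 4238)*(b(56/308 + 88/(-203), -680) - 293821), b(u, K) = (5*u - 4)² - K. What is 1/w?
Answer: -712327/26905634723826665 ≈ -2.6475e-11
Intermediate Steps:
b(u, K) = (-4 + 5*u)² - K
w = -26905634723826665/712327 (w = (124625 + 4238)*(((-4 + 5*(56/308 + 88/(-203)))² - 1*(-680)) - 293821) = 128863*(((-4 + 5*(56*(1/308) + 88*(-1/203)))² + 680) - 293821) = 128863*(((-4 + 5*(2/11 - 88/203))² + 680) - 293821) = 128863*(((-4 + 5*(-562/2233))² + 680) - 293821) = 128863*(((-4 - 2810/2233)² + 680) - 293821) = 128863*(((-11742/2233)² + 680) - 293821) = 128863*((137874564/4986289 + 680) - 293821) = 128863*(3528551084/4986289 - 293821) = 128863*(-1461547869185/4986289) = -26905634723826665/712327 ≈ -3.7771e+10)
1/w = 1/(-26905634723826665/712327) = -712327/26905634723826665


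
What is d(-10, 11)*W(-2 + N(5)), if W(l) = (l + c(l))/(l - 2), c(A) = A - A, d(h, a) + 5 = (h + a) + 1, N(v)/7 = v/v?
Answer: -5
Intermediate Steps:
N(v) = 7 (N(v) = 7*(v/v) = 7*1 = 7)
d(h, a) = -4 + a + h (d(h, a) = -5 + ((h + a) + 1) = -5 + ((a + h) + 1) = -5 + (1 + a + h) = -4 + a + h)
c(A) = 0
W(l) = l/(-2 + l) (W(l) = (l + 0)/(l - 2) = l/(-2 + l))
d(-10, 11)*W(-2 + N(5)) = (-4 + 11 - 10)*((-2 + 7)/(-2 + (-2 + 7))) = -15/(-2 + 5) = -15/3 = -3*5/3 = -5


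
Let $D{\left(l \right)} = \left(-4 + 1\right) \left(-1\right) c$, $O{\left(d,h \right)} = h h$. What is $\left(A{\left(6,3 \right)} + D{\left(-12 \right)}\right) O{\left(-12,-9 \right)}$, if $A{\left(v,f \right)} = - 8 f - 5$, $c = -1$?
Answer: $-2592$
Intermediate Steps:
$A{\left(v,f \right)} = -5 - 8 f$
$O{\left(d,h \right)} = h^{2}$
$D{\left(l \right)} = -3$ ($D{\left(l \right)} = \left(-4 + 1\right) \left(-1\right) \left(-1\right) = \left(-3\right) \left(-1\right) \left(-1\right) = 3 \left(-1\right) = -3$)
$\left(A{\left(6,3 \right)} + D{\left(-12 \right)}\right) O{\left(-12,-9 \right)} = \left(\left(-5 - 24\right) - 3\right) \left(-9\right)^{2} = \left(\left(-5 - 24\right) - 3\right) 81 = \left(-29 - 3\right) 81 = \left(-32\right) 81 = -2592$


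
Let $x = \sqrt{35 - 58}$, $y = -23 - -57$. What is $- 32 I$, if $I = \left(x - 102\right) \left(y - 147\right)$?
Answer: $-368832 + 3616 i \sqrt{23} \approx -3.6883 \cdot 10^{5} + 17342.0 i$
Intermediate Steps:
$y = 34$ ($y = -23 + 57 = 34$)
$x = i \sqrt{23}$ ($x = \sqrt{-23} = i \sqrt{23} \approx 4.7958 i$)
$I = 11526 - 113 i \sqrt{23}$ ($I = \left(i \sqrt{23} - 102\right) \left(34 - 147\right) = \left(-102 + i \sqrt{23}\right) \left(-113\right) = 11526 - 113 i \sqrt{23} \approx 11526.0 - 541.93 i$)
$- 32 I = - 32 \left(11526 - 113 i \sqrt{23}\right) = -368832 + 3616 i \sqrt{23}$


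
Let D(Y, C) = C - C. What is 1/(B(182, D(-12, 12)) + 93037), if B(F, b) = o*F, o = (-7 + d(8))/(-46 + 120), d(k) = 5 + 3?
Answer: 37/3442460 ≈ 1.0748e-5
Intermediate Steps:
d(k) = 8
o = 1/74 (o = (-7 + 8)/(-46 + 120) = 1/74 ≈ 0.013514)
D(Y, C) = 0
B(F, b) = F/74
1/(B(182, D(-12, 12)) + 93037) = 1/((1/74)*182 + 93037) = 1/(91/37 + 93037) = 1/(3442460/37) = 37/3442460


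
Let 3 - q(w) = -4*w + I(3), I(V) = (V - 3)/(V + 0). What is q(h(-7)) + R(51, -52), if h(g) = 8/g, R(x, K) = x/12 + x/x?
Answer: 103/28 ≈ 3.6786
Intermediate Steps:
R(x, K) = 1 + x/12 (R(x, K) = x*(1/12) + 1 = x/12 + 1 = 1 + x/12)
I(V) = (-3 + V)/V
q(w) = 3 + 4*w (q(w) = 3 - (-4*w + (-3 + 3)/3) = 3 - (-4*w + (⅓)*0) = 3 - (-4*w + 0) = 3 - (-4)*w = 3 + 4*w)
q(h(-7)) + R(51, -52) = (3 + 4*(8/(-7))) + (1 + (1/12)*51) = (3 + 4*(8*(-⅐))) + (1 + 17/4) = (3 + 4*(-8/7)) + 21/4 = (3 - 32/7) + 21/4 = -11/7 + 21/4 = 103/28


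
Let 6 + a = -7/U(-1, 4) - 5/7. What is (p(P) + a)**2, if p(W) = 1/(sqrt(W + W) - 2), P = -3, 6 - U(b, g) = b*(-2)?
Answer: (-42505*I + 118974*sqrt(6))/(784*(-I + 2*sqrt(6))) ≈ 75.01 + 4.2446*I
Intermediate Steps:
U(b, g) = 6 + 2*b (U(b, g) = 6 - b*(-2) = 6 - (-2)*b = 6 + 2*b)
p(W) = 1/(-2 + sqrt(2)*sqrt(W)) (p(W) = 1/(sqrt(2*W) - 2) = 1/(sqrt(2)*sqrt(W) - 2) = 1/(-2 + sqrt(2)*sqrt(W)))
a = -237/28 (a = -6 + (-7/(6 + 2*(-1)) - 5/7) = -6 + (-7/(6 - 2) - 5*1/7) = -6 + (-7/4 - 5/7) = -6 - 69/28 = -237/28 ≈ -8.4643)
(p(P) + a)**2 = (1/(-2 + sqrt(2)*sqrt(-3)) - 237/28)**2 = (1/(-2 + sqrt(2)*(I*sqrt(3))) - 237/28)**2 = (1/(-2 + I*sqrt(6)) - 237/28)**2 = (-237/28 + 1/(-2 + I*sqrt(6)))**2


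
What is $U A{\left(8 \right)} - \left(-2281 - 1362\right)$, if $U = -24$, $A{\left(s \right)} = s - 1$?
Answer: $3475$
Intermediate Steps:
$A{\left(s \right)} = -1 + s$ ($A{\left(s \right)} = s - 1 = -1 + s$)
$U A{\left(8 \right)} - \left(-2281 - 1362\right) = - 24 \left(-1 + 8\right) - \left(-2281 - 1362\right) = \left(-24\right) 7 - \left(-2281 - 1362\right) = -168 - -3643 = -168 + 3643 = 3475$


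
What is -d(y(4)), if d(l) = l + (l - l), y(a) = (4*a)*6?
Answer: -96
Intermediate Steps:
y(a) = 24*a
d(l) = l (d(l) = l + 0 = l)
-d(y(4)) = -24*4 = -1*96 = -96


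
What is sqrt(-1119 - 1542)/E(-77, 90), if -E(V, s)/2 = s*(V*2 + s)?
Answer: I*sqrt(2661)/11520 ≈ 0.0044779*I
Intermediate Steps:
E(V, s) = -2*s*(s + 2*V) (E(V, s) = -2*s*(V*2 + s) = -2*s*(2*V + s) = -2*s*(s + 2*V))
sqrt(-1119 - 1542)/E(-77, 90) = sqrt(-1119 - 1542)/((-2*90*(90 + 2*(-77)))) = sqrt(-2661)/((-2*90*(90 - 154))) = (I*sqrt(2661))/((-2*90*(-64))) = (I*sqrt(2661))/11520 = (I*sqrt(2661))*(1/11520) = I*sqrt(2661)/11520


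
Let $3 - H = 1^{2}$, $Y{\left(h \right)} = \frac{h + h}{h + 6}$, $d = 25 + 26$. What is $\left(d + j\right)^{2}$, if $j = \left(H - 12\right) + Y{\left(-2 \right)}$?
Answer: $1600$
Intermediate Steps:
$d = 51$
$Y{\left(h \right)} = \frac{2 h}{6 + h}$
$H = 2$ ($H = 3 - 1^{2} = 3 - 1 = 2$)
$j = -11$ ($j = \left(2 - 12\right) + 2 \left(-2\right) \frac{1}{6 - 2} = -10 + 2 \left(-2\right) \frac{1}{4} = -10 - 1 = -11$)
$\left(d + j\right)^{2} = \left(51 - 11\right)^{2} = 40^{2} = 1600$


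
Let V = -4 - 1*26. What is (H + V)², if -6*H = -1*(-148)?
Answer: 26896/9 ≈ 2988.4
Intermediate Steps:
V = -30 (V = -4 - 26 = -30)
H = -74/3 (H = -(-1)*(-148)/6 = -⅙*148 = -74/3 ≈ -24.667)
(H + V)² = (-74/3 - 30)² = (-164/3)² = 26896/9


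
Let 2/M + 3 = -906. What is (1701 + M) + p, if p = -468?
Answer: 1120795/909 ≈ 1233.0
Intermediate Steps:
M = -2/909 (M = 2/(-3 - 906) = 2/(-909) = 2*(-1/909) = -2/909 ≈ -0.0022002)
(1701 + M) + p = (1701 - 2/909) - 468 = 1546207/909 - 468 = 1120795/909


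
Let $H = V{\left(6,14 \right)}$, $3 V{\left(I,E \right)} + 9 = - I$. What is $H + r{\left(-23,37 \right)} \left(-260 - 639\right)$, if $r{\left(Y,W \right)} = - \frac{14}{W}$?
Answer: $\frac{12401}{37} \approx 335.16$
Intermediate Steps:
$V{\left(I,E \right)} = -3 - \frac{I}{3}$ ($V{\left(I,E \right)} = -3 + \frac{\left(-1\right) I}{3} = -3 - \frac{I}{3}$)
$H = -5$ ($H = -3 - 2 = -5$)
$H + r{\left(-23,37 \right)} \left(-260 - 639\right) = -5 + - \frac{14}{37} \left(-260 - 639\right) = -5 + \left(-14\right) \frac{1}{37} \left(-899\right) = -5 - - \frac{12586}{37} = -5 + \frac{12586}{37} = \frac{12401}{37}$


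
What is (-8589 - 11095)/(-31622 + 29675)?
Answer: 19684/1947 ≈ 10.110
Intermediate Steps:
(-8589 - 11095)/(-31622 + 29675) = -19684/(-1947) = -19684*(-1/1947) = 19684/1947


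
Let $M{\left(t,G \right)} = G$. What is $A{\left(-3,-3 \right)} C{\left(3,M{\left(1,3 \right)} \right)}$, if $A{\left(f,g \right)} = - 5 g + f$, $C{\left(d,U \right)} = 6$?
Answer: $72$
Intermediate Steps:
$A{\left(f,g \right)} = f - 5 g$
$A{\left(-3,-3 \right)} C{\left(3,M{\left(1,3 \right)} \right)} = \left(-3 - -15\right) 6 = \left(-3 + 15\right) 6 = 12 \cdot 6 = 72$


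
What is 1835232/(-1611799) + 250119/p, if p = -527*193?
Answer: -84257833719/23419669727 ≈ -3.5977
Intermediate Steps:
p = -101711
1835232/(-1611799) + 250119/p = 1835232/(-1611799) + 250119/(-101711) = 1835232*(-1/1611799) + 250119*(-1/101711) = -262176/230257 - 250119/101711 = -84257833719/23419669727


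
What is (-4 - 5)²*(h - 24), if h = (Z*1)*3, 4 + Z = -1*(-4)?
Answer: -1944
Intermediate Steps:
Z = 0 (Z = -4 - 1*(-4) = -4 + 4 = 0)
h = 0 (h = (0*1)*3 = 0*3 = 0)
(-4 - 5)²*(h - 24) = (-4 - 5)²*(0 - 24) = (-9)²*(-24) = 81*(-24) = -1944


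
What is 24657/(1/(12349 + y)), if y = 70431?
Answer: 2041106460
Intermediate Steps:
24657/(1/(12349 + y)) = 24657/(1/(12349 + 70431)) = 24657/(1/82780) = 24657*82780 = 2041106460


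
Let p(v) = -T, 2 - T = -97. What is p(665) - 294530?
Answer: -294629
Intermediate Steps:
T = 99 (T = 2 - 1*(-97) = 2 + 97 = 99)
p(v) = -99 (p(v) = -1*99 = -99)
p(665) - 294530 = -99 - 294530 = -294629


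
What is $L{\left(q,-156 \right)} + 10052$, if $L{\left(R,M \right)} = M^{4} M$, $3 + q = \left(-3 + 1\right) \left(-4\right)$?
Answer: $-92389569724$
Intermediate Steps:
$q = 5$ ($q = -3 + \left(-3 + 1\right) \left(-4\right) = -3 - -8 = -3 + 8 = 5$)
$L{\left(R,M \right)} = M^{5}$
$L{\left(q,-156 \right)} + 10052 = \left(-156\right)^{5} + 10052 = -92389579776 + 10052 = -92389569724$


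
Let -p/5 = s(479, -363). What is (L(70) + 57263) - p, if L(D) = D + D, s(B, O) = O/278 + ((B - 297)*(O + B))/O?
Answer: 5762761817/100914 ≈ 57106.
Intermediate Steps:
s(B, O) = O/278 + (-297 + B)*(B + O)/O (s(B, O) = O*(1/278) + ((-297 + B)*(B + O))/O = O/278 + (-297 + B)*(B + O)/O)
L(D) = 2*D
p = 30004525/100914 (p = -5*(-297 + 479 + (1/278)*(-363) + 479²/(-363) - 297*479/(-363)) = -5*(-297 + 479 - 363/278 + 229441*(-1/363) - 297*479*(-1/363)) = -5*(-297 + 479 - 363/278 - 229441/363 + 4311/11) = -5*(-6000905/100914) = 30004525/100914 ≈ 297.33)
(L(70) + 57263) - p = (2*70 + 57263) - 1*30004525/100914 = (140 + 57263) - 30004525/100914 = 57403 - 30004525/100914 = 5762761817/100914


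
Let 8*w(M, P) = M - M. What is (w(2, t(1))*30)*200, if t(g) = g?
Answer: 0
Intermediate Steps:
w(M, P) = 0 (w(M, P) = (M - M)/8 = (1/8)*0 = 0)
(w(2, t(1))*30)*200 = (0*30)*200 = 0*200 = 0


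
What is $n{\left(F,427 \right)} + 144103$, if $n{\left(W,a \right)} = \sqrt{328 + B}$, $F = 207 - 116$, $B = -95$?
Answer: $144103 + \sqrt{233} \approx 1.4412 \cdot 10^{5}$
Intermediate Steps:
$F = 91$ ($F = 207 - 116 = 91$)
$n{\left(W,a \right)} = \sqrt{233}$ ($n{\left(W,a \right)} = \sqrt{328 - 95} = \sqrt{233}$)
$n{\left(F,427 \right)} + 144103 = \sqrt{233} + 144103 = 144103 + \sqrt{233}$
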